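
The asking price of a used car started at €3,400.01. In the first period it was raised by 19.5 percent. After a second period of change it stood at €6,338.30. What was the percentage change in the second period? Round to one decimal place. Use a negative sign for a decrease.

After the first period: €3,400.01 × 1.195 = €4063.01195.
Second-period multiplier: €6,338.30 ÷ €4063.01195 ≈ 1.56.
That is a change of 56.0%.

56.0%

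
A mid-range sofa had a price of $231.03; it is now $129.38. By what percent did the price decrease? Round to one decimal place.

44.0%

Change: $129.38 − $231.03 = -$101.65.
Relative to the original: -$101.65 ÷ $231.03 ≈ -44.0%.
So the price decreased by 44.0%.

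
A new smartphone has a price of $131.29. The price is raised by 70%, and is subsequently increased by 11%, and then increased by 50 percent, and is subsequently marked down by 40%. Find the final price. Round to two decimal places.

70% increase: $131.29 × 1.7 = $223.193.
After the 11% increase: $223.193 × 1.11 = $247.74423.
50% increase: $247.74423 × 1.5 = $371.616345.
After the 40% decrease: $371.616345 × 0.6 = $222.969807 ≈ $222.97.

$222.97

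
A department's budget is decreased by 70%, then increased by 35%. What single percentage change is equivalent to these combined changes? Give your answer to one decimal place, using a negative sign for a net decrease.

-59.5%

A 70% decrease multiplies by 0.3.
Then a 35% increase: 0.3 × 1.35 = 0.405.
Overall factor 0.405, i.e. -59.5%.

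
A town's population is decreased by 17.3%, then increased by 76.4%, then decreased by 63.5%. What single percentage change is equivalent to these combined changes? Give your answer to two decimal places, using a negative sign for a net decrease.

The combined multiplier is 0.827 × 1.764 × 0.365 = 0.53247222.
That corresponds to a decrease of 46.75%.

-46.75%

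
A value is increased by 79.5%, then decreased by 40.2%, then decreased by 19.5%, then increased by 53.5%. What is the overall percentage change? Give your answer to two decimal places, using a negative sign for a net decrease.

The combined multiplier is 1.795 × 0.598 × 0.805 × 1.535 = 1.32638590175.
That corresponds to an increase of 32.64%.

32.64%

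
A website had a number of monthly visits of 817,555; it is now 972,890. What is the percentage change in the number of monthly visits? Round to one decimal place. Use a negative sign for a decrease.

Change: 972,890 − 817,555 = 155,335.
Relative to the original: 155,335 ÷ 817,555 ≈ 19.0%.

19.0%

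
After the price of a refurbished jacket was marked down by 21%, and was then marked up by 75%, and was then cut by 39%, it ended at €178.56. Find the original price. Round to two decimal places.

The overall multiplier applied was 0.79 × 1.75 × 0.61 = 0.843325.
So the original price was €178.56 ÷ 0.843325 ≈ €211.73.

€211.73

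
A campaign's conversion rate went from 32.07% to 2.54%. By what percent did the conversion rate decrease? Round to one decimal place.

92.1%

The change is 2.54 − 32.07 = -29.53 percentage points.
Relative to the original 32.07%, that is -29.53 ÷ 32.07 ≈ -92.1%.
So the conversion rate fell by 92.1%.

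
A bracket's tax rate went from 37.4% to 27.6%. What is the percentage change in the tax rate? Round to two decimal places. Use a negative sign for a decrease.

The change is 27.6 − 37.4 = -9.8 percentage points.
Relative to the original 37.4%, that is -9.8 ÷ 37.4 ≈ -26.20%.

-26.20%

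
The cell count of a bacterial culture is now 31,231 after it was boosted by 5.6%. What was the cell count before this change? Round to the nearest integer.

29,575

The overall multiplier applied was 1.056.
So the original cell count was 31,231 ÷ 1.056 ≈ 29,575.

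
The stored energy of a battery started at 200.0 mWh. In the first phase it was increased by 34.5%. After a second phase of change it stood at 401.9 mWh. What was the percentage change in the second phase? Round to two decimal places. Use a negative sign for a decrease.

After the first phase: 200.0 × 1.345 = 269.
Second-phase multiplier: 401.9 ÷ 269 ≈ 1.494052.
That is a change of 49.41%.

49.41%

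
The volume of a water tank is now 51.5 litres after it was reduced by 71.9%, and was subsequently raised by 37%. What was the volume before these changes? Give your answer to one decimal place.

133.8 litres

Undoing the 37% increase: 51.5 ÷ 1.37 ≈ 37.591241.
Undoing the 71.9% decrease: 37.591241 ÷ 0.281 ≈ 133.8 litres.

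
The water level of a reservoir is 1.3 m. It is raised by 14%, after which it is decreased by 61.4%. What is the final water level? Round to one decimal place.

0.6 m

Each change multiplies by a factor: 1.14 × 0.386 = 0.44004.
1.3 × 0.44004 = 0.572052 ≈ 0.6.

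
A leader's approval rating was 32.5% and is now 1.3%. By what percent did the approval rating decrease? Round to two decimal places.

96.00%

The change is 1.3 − 32.5 = -31.2 percentage points.
Relative to the original 32.5%, that is -31.2 ÷ 32.5 = -96.00%.
So the approval rating fell by 96.00%.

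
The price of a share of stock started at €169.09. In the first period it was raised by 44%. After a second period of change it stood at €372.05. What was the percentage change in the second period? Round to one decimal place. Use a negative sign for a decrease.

After the first period: €169.09 × 1.44 = €243.4896.
Second-period multiplier: €372.05 ÷ €243.4896 ≈ 1.52799.
That is a change of 52.8%.

52.8%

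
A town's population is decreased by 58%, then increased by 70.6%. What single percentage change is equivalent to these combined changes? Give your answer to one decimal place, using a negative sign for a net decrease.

A 58% decrease multiplies by 0.42.
Then a 70.6% increase: 0.42 × 1.706 = 0.71652.
Overall factor 0.71652, i.e. -28.3%.

-28.3%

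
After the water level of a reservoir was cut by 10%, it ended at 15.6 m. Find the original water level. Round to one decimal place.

The overall multiplier applied was 0.9.
So the original water level was 15.6 ÷ 0.9 ≈ 17.3 m.

17.3 m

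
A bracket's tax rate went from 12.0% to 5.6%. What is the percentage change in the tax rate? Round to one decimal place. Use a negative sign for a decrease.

-53.3%

The change is 5.6 − 12.0 = -6.4 percentage points.
Relative to the original 12.0%, that is -6.4 ÷ 12.0 ≈ -53.3%.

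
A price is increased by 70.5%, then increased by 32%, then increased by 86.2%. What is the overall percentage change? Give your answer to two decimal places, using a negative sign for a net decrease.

319.06%

A 70.5% increase multiplies by 1.705.
Then a 32% increase: 1.705 × 1.32 = 2.2506.
Then an 86.2% increase: 2.2506 × 1.862 = 4.1906172.
Overall factor 4.1906172, i.e. 319.06%.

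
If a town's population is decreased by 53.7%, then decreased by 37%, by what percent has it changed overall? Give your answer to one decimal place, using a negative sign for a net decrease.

A 53.7% decrease multiplies by 0.463.
Then a 37% decrease: 0.463 × 0.63 = 0.29169.
Overall factor 0.29169, i.e. -70.8%.

-70.8%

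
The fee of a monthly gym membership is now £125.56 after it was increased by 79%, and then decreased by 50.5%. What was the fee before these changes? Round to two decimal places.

The overall multiplier applied was 1.79 × 0.495 = 0.88605.
So the original fee was £125.56 ÷ 0.88605 ≈ £141.71.

£141.71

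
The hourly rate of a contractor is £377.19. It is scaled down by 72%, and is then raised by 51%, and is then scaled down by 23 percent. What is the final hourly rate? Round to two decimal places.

72% decrease: £377.19 × 0.28 = £105.6132.
51% increase: £105.6132 × 1.51 = £159.475932.
23% decrease: £159.475932 × 0.77 = £122.79646764 ≈ £122.80.

£122.80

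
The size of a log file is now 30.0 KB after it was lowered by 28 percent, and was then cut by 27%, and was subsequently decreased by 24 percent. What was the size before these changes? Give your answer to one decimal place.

The overall multiplier applied was 0.72 × 0.73 × 0.76 = 0.399456.
So the original size was 30.0 ÷ 0.399456 ≈ 75.1 KB.

75.1 KB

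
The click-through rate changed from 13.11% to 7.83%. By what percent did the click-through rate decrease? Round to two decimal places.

40.27%

The change is 7.83 − 13.11 = -5.28 percentage points.
Relative to the original 13.11%, that is -5.28 ÷ 13.11 ≈ -40.27%.
So the click-through rate fell by 40.27%.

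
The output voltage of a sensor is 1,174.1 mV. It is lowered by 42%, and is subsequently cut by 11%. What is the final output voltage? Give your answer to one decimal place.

606.1 mV

Each change multiplies by a factor: 0.58 × 0.89 = 0.5162.
1,174.1 × 0.5162 = 606.07042 ≈ 606.1.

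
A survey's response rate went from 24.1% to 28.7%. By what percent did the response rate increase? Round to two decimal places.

19.09%

The change is 28.7 − 24.1 = 4.6 percentage points.
Relative to the original 24.1%, that is 4.6 ÷ 24.1 ≈ 19.09%.
So the response rate rose by 19.09%.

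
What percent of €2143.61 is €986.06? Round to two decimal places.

46.00%

€986.06 ÷ €2143.61 ≈ 46.00%.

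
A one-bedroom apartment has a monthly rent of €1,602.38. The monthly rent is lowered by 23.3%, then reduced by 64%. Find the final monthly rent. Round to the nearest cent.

Each change multiplies by a factor: 0.767 × 0.36 = 0.27612.
€1,602.38 × 0.27612 = €442.4491656 ≈ €442.45.

€442.45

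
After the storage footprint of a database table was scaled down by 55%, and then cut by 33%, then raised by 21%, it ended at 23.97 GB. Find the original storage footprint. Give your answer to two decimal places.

65.70 GB

The overall multiplier applied was 0.45 × 0.67 × 1.21 = 0.364815.
So the original storage footprint was 23.97 ÷ 0.364815 ≈ 65.70 GB.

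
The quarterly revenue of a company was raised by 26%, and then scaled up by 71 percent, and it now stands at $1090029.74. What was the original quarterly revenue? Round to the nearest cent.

The overall multiplier applied was 1.26 × 1.71 = 2.1546.
So the original quarterly revenue was $1090029.74 ÷ 2.1546 ≈ $505908.17.

$505908.17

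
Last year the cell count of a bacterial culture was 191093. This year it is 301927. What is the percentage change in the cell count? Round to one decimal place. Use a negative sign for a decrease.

58.0%

Change: 301927 − 191093 = 110834.
Relative to the original: 110834 ÷ 191093 ≈ 58.0%.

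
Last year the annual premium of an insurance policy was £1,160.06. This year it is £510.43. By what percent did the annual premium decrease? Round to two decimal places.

Change: £510.43 − £1,160.06 = -£649.63.
Relative to the original: -£649.63 ÷ £1,160.06 ≈ -56.00%.
So the annual premium decreased by 56.00%.

56.00%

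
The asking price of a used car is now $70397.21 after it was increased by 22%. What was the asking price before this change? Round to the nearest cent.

$57702.63

The overall multiplier applied was 1.22.
So the original asking price was $70397.21 ÷ 1.22 ≈ $57702.63.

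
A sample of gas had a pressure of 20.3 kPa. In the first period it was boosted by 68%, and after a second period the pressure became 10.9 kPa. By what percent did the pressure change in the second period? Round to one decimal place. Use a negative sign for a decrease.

After the first period: 20.3 × 1.68 = 34.104.
Second-period multiplier: 10.9 ÷ 34.104 ≈ 0.31961.
That is a change of -68.0%.

-68.0%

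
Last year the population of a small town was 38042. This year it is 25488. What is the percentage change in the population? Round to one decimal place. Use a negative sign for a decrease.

-33.0%

Change: 25488 − 38042 = -12554.
Relative to the original: -12554 ÷ 38042 ≈ -33.0%.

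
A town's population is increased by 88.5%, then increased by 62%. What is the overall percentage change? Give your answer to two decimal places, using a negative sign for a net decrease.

205.37%

The combined multiplier is 1.885 × 1.62 = 3.0537.
That corresponds to an increase of 205.37%.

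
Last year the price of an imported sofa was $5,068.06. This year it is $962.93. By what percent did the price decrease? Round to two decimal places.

Change: $962.93 − $5,068.06 = -$4,105.13.
Relative to the original: -$4,105.13 ÷ $5,068.06 ≈ -81.00%.
So the price decreased by 81.00%.

81.00%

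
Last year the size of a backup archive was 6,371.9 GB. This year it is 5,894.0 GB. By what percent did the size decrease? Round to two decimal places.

7.50%

Change: 5,894.0 − 6,371.9 = -477.9.
Relative to the original: -477.9 ÷ 6,371.9 ≈ -7.50%.
So the size decreased by 7.50%.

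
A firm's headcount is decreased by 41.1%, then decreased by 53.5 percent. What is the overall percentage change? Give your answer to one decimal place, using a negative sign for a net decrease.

A 41.1% decrease multiplies by 0.589.
Then a 53.5% decrease: 0.589 × 0.465 = 0.273885.
Overall factor 0.273885, i.e. -72.6%.

-72.6%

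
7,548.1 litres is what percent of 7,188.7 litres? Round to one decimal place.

105.0%

7,548.1 litres ÷ 7,188.7 litres ≈ 105.0%.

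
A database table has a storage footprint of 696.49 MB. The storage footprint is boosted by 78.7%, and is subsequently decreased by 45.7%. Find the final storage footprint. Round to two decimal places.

Apply the 78.7% increase: 696.49 × 1.787 = 1244.62763.
45.7% decrease: 1244.62763 × 0.543 = 675.83280309 ≈ 675.83.

675.83 MB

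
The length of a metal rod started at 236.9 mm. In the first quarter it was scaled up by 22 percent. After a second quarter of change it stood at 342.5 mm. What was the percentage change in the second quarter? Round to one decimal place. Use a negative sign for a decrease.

After the first quarter: 236.9 × 1.22 = 289.018.
Second-quarter multiplier: 342.5 ÷ 289.018 ≈ 1.18505.
That is a change of 18.5%.

18.5%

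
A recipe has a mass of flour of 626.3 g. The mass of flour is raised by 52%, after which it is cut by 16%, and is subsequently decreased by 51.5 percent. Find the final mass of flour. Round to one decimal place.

387.8 g

52% increase: 626.3 × 1.52 = 951.976.
Apply the 16% decrease: 951.976 × 0.84 = 799.65984.
Apply the 51.5% decrease: 799.65984 × 0.485 = 387.8350224 ≈ 387.8.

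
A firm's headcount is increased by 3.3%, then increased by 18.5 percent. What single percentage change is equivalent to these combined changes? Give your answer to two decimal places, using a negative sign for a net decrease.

22.41%

The combined multiplier is 1.033 × 1.185 = 1.224105.
That corresponds to an increase of 22.41%.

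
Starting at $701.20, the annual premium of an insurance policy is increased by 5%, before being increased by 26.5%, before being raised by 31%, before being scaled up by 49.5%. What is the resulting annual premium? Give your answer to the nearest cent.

After the 5% increase: $701.20 × 1.05 = $736.26.
Apply the 26.5% increase: $736.26 × 1.265 = $931.3689.
31% increase: $931.3689 × 1.31 = $1220.093259.
49.5% increase: $1220.093259 × 1.495 = $1824.039422205 ≈ $1824.04.

$1824.04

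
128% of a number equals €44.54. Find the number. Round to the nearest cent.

€34.80

€44.54 ÷ 1.28 ≈ €34.80.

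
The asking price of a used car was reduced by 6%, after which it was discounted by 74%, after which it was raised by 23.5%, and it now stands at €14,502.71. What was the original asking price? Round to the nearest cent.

€48,048.63

Undoing the 23.5% increase: €14,502.71 ÷ 1.235 ≈ €11743.08502.
Undoing the 74% decrease: €11743.08502 ÷ 0.26 ≈ €45165.711615.
Undoing the 6% decrease: €45165.711615 ÷ 0.94 ≈ €48,048.63.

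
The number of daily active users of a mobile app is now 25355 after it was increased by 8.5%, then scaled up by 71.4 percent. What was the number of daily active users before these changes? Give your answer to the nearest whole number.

13634

The overall multiplier applied was 1.085 × 1.714 = 1.85969.
So the original number of daily active users was 25355 ÷ 1.85969 ≈ 13634.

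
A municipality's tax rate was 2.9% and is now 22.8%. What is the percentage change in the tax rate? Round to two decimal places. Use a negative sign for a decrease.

686.21%

The change is 22.8 − 2.9 = 19.9 percentage points.
Relative to the original 2.9%, that is 19.9 ÷ 2.9 ≈ 686.21%.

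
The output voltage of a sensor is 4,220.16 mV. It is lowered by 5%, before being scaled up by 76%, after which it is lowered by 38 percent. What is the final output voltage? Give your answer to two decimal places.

4,374.79 mV

Each change multiplies by a factor: 0.95 × 1.76 × 0.62 = 1.03664.
4,220.16 × 1.03664 = 4374.7866624 ≈ 4,374.79.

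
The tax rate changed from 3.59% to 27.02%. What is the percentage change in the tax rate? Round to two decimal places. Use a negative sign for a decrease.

The change is 27.02 − 3.59 = 23.43 percentage points.
Relative to the original 3.59%, that is 23.43 ÷ 3.59 ≈ 652.65%.

652.65%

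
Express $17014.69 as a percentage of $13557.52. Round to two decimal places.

125.50%

$17014.69 ÷ $13557.52 ≈ 125.50%.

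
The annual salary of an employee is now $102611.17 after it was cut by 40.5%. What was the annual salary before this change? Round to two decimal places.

The overall multiplier applied was 0.595.
So the original annual salary was $102611.17 ÷ 0.595 ≈ $172455.75.

$172455.75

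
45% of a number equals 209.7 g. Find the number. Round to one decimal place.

209.7 g ÷ 0.45 = 466.0 g.

466.0 g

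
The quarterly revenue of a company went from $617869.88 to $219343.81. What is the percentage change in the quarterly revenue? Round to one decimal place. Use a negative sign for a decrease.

-64.5%

Change: $219343.81 − $617869.88 = -$398526.07.
Relative to the original: -$398526.07 ÷ $617869.88 ≈ -64.5%.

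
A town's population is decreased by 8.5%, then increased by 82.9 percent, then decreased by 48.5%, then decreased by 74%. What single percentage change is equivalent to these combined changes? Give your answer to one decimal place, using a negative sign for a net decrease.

-77.6%

An 8.5% decrease multiplies by 0.915.
Then an 82.9% increase: 0.915 × 1.829 = 1.673535.
Then a 48.5% decrease: 1.673535 × 0.515 = 0.861870525.
Then a 74% decrease: 0.861870525 × 0.26 = 0.2240863365.
Overall factor 0.2240863365, i.e. -77.6%.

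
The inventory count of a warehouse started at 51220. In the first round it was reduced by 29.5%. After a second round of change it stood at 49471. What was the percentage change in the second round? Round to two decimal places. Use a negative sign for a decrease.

37.00%

After the first round: 51220 × 0.705 = 36110.1.
Second-round multiplier: 49471 ÷ 36110.1 ≈ 1.370005.
That is a change of 37.00%.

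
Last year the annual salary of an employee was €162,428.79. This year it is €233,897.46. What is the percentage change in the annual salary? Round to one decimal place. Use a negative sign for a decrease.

Change: €233,897.46 − €162,428.79 = €71,468.67.
Relative to the original: €71,468.67 ÷ €162,428.79 ≈ 44.0%.

44.0%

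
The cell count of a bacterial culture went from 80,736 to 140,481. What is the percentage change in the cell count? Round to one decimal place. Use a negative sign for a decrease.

74.0%

Change: 140,481 − 80,736 = 59,745.
Relative to the original: 59,745 ÷ 80,736 ≈ 74.0%.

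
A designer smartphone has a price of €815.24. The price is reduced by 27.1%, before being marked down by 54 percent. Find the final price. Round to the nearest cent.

€273.38

27.1% decrease: €815.24 × 0.729 = €594.30996.
After the 54% decrease: €594.30996 × 0.46 = €273.3825816 ≈ €273.38.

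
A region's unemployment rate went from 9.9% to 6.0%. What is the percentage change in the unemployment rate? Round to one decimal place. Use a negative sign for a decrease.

The change is 6.0 − 9.9 = -3.9 percentage points.
Relative to the original 9.9%, that is -3.9 ÷ 9.9 ≈ -39.4%.

-39.4%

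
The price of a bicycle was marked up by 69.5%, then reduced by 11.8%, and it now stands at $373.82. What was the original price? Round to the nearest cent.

Undoing the 11.8% decrease: $373.82 ÷ 0.882 ≈ $423.8322.
Undoing the 69.5% increase: $423.8322 ÷ 1.695 ≈ $250.05.

$250.05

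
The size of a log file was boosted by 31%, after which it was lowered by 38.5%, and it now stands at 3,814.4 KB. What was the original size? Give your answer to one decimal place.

4,734.6 KB

Undoing the 38.5% decrease: 3,814.4 ÷ 0.615 ≈ 6202.276423.
Undoing the 31% increase: 6202.276423 ÷ 1.31 ≈ 4,734.6 KB.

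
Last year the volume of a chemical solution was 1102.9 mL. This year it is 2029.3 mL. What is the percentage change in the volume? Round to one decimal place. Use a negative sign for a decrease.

84.0%

Change: 2029.3 − 1102.9 = 926.4.
Relative to the original: 926.4 ÷ 1102.9 ≈ 84.0%.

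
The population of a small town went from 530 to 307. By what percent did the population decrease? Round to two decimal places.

Change: 307 − 530 = -223.
Relative to the original: -223 ÷ 530 ≈ -42.08%.
So the population decreased by 42.08%.

42.08%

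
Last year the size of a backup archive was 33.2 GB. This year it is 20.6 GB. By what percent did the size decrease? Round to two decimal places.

37.95%

Change: 20.6 − 33.2 = -12.6.
Relative to the original: -12.6 ÷ 33.2 ≈ -37.95%.
So the size decreased by 37.95%.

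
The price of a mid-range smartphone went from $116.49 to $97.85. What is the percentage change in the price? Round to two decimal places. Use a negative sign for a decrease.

-16.00%

Change: $97.85 − $116.49 = -$18.64.
Relative to the original: -$18.64 ÷ $116.49 ≈ -16.00%.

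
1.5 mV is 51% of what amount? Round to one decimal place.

2.9 mV

1.5 mV ÷ 0.51 ≈ 2.9 mV.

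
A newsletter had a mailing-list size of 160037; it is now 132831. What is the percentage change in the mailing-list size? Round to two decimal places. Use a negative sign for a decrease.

-17.00%

Change: 132831 − 160037 = -27206.
Relative to the original: -27206 ÷ 160037 ≈ -17.00%.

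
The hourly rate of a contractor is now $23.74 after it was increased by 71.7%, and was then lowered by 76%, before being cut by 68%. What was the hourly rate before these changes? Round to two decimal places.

Undoing the 68% decrease: $23.74 ÷ 0.32 = $74.1875.
Undoing the 76% decrease: $74.1875 ÷ 0.24 ≈ $309.114583.
Undoing the 71.7% increase: $309.114583 ÷ 1.717 ≈ $180.03.

$180.03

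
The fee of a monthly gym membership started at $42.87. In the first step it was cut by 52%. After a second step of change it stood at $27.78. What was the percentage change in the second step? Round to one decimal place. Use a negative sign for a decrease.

35.0%

After the first step: $42.87 × 0.48 = $20.5776.
Second-step multiplier: $27.78 ÷ $20.5776 ≈ 1.35001.
That is a change of 35.0%.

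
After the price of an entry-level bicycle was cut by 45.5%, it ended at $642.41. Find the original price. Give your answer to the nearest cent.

The overall multiplier applied was 0.545.
So the original price was $642.41 ÷ 0.545 ≈ $1178.73.

$1178.73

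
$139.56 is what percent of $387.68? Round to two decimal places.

36.00%

$139.56 ÷ $387.68 ≈ 36.00%.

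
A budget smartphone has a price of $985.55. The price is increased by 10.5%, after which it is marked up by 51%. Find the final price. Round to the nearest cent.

10.5% increase: $985.55 × 1.105 = $1089.03275.
After the 51% increase: $1089.03275 × 1.51 = $1644.4394525 ≈ $1644.44.

$1644.44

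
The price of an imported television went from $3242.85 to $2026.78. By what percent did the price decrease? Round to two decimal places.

Change: $2026.78 − $3242.85 = -$1216.07.
Relative to the original: -$1216.07 ÷ $3242.85 ≈ -37.50%.
So the price decreased by 37.50%.

37.50%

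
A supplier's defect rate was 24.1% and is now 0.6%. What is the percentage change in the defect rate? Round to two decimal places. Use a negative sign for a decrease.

The change is 0.6 − 24.1 = -23.5 percentage points.
Relative to the original 24.1%, that is -23.5 ÷ 24.1 ≈ -97.51%.

-97.51%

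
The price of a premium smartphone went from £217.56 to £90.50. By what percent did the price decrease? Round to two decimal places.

58.40%

Change: £90.50 − £217.56 = -£127.06.
Relative to the original: -£127.06 ÷ £217.56 ≈ -58.40%.
So the price decreased by 58.40%.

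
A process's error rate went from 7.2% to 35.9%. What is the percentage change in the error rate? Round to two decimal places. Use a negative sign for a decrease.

The change is 35.9 − 7.2 = 28.7 percentage points.
Relative to the original 7.2%, that is 28.7 ÷ 7.2 ≈ 398.61%.

398.61%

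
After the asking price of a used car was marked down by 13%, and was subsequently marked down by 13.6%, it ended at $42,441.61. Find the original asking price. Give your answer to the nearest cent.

$56,462.34

The overall multiplier applied was 0.87 × 0.864 = 0.75168.
So the original asking price was $42,441.61 ÷ 0.75168 ≈ $56,462.34.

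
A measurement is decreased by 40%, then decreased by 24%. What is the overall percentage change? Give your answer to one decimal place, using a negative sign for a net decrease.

-54.4%

The combined multiplier is 0.6 × 0.76 = 0.456.
That corresponds to a decrease of 54.4%.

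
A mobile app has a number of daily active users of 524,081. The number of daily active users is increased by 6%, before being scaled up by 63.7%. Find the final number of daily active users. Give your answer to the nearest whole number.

909,396

Apply the 6% increase: 524,081 × 1.06 = 555525.86.
After the 63.7% increase: 555525.86 × 1.637 = 909395.83282 ≈ 909,396.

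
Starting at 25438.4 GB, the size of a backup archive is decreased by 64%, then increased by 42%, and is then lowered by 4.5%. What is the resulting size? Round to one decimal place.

Each change multiplies by a factor: 0.36 × 1.42 × 0.955 = 0.488196.
25438.4 × 0.488196 = 12418.9251264 ≈ 12418.9.

12418.9 GB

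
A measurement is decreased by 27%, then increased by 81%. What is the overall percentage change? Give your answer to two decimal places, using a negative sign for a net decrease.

32.13%

A 27% decrease multiplies by 0.73.
Then an 81% increase: 0.73 × 1.81 = 1.3213.
Overall factor 1.3213, i.e. 32.13%.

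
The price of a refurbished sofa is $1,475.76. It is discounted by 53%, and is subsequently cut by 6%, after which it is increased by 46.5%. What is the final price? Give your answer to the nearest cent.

$955.17

Each change multiplies by a factor: 0.47 × 0.94 × 1.465 = 0.647237.
$1,475.76 × 0.647237 = $955.16647512 ≈ $955.17.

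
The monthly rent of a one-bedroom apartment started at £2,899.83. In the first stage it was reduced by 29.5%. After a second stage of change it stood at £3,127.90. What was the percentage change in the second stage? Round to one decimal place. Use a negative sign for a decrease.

After the first stage: £2,899.83 × 0.705 = £2044.38015.
Second-stage multiplier: £3,127.90 ÷ £2044.38015 ≈ 1.53.
That is a change of 53.0%.

53.0%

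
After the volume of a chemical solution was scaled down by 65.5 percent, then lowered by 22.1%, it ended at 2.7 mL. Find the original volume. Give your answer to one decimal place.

Undoing the 22.1% decrease: 2.7 ÷ 0.779 ≈ 3.465982.
Undoing the 65.5% decrease: 3.465982 ÷ 0.345 ≈ 10.0 mL.

10.0 mL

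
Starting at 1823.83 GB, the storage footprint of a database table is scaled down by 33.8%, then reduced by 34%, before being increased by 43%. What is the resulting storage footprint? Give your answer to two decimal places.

Each change multiplies by a factor: 0.662 × 0.66 × 1.43 = 0.6247956.
1823.83 × 0.6247956 = 1139.520959148 ≈ 1139.52.

1139.52 GB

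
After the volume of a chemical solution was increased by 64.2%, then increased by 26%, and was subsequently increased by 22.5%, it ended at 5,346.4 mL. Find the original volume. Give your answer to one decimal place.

Undoing the 22.5% increase: 5,346.4 ÷ 1.225 ≈ 4364.408163.
Undoing the 26% increase: 4364.408163 ÷ 1.26 ≈ 3463.816002.
Undoing the 64.2% increase: 3463.816002 ÷ 1.642 ≈ 2,109.5 mL.

2,109.5 mL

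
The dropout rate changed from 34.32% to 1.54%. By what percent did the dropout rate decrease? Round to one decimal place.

The change is 1.54 − 34.32 = -32.78 percentage points.
Relative to the original 34.32%, that is -32.78 ÷ 34.32 ≈ -95.5%.
So the dropout rate fell by 95.5%.

95.5%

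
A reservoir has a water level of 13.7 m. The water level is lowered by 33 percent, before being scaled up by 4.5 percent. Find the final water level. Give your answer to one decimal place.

9.6 m

33% decrease: 13.7 × 0.67 = 9.179.
After the 4.5% increase: 9.179 × 1.045 = 9.592055 ≈ 9.6.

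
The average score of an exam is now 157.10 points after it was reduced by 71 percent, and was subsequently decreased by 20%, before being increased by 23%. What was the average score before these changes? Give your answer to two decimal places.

Undoing the 23% increase: 157.10 ÷ 1.23 ≈ 127.723577.
Undoing the 20% decrease: 127.723577 ÷ 0.8 ≈ 159.654471.
Undoing the 71% decrease: 159.654471 ÷ 0.29 ≈ 550.53 points.

550.53 points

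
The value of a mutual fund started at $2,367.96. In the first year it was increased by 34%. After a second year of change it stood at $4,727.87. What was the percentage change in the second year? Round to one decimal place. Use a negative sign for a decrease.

After the first year: $2,367.96 × 1.34 = $3173.0664.
Second-year multiplier: $4,727.87 ÷ $3173.0664 ≈ 1.49.
That is a change of 49.0%.

49.0%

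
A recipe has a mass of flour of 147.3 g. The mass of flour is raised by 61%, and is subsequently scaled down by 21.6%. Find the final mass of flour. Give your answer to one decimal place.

After the 61% increase: 147.3 × 1.61 = 237.153.
After the 21.6% decrease: 237.153 × 0.784 = 185.927952 ≈ 185.9.

185.9 g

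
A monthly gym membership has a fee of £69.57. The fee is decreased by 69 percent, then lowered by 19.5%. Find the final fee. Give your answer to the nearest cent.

£17.36

Each change multiplies by a factor: 0.31 × 0.805 = 0.24955.
£69.57 × 0.24955 = £17.3611935 ≈ £17.36.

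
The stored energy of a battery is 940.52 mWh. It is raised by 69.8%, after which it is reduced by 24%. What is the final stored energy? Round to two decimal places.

Apply the 69.8% increase: 940.52 × 1.698 = 1597.00296.
Apply the 24% decrease: 1597.00296 × 0.76 = 1213.7222496 ≈ 1213.72.

1213.72 mWh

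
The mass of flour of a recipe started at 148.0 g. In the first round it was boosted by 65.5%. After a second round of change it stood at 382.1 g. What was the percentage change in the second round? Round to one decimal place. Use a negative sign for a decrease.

56.0%

After the first round: 148.0 × 1.655 = 244.94.
Second-round multiplier: 382.1 ÷ 244.94 ≈ 1.55997.
That is a change of 56.0%.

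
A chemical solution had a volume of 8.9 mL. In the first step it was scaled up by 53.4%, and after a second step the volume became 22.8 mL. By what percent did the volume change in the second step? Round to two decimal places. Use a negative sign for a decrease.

67.00%

After the first step: 8.9 × 1.534 = 13.6526.
Second-step multiplier: 22.8 ÷ 13.6526 ≈ 1.670012.
That is a change of 67.00%.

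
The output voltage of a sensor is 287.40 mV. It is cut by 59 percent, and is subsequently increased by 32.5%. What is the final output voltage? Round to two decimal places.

Apply the 59% decrease: 287.40 × 0.41 = 117.834.
After the 32.5% increase: 117.834 × 1.325 = 156.13005 ≈ 156.13.

156.13 mV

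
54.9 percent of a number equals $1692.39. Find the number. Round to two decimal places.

$3082.68

$1692.39 ÷ 0.549 ≈ $3082.68.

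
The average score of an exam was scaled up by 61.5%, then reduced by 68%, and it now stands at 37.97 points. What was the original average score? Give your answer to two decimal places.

73.47 points

The overall multiplier applied was 1.615 × 0.32 = 0.5168.
So the original average score was 37.97 ÷ 0.5168 ≈ 73.47 points.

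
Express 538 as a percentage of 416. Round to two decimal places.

129.33%

538 ÷ 416 ≈ 129.33%.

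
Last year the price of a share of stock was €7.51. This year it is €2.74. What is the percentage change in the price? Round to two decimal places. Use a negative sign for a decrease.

-63.52%

Change: €2.74 − €7.51 = -€4.77.
Relative to the original: -€4.77 ÷ €7.51 ≈ -63.52%.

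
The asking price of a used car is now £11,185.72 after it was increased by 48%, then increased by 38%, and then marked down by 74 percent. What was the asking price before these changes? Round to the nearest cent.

£21,064.43

Undoing the 74% decrease: £11,185.72 ÷ 0.26 = £43022.
Undoing the 38% increase: £43022 ÷ 1.38 ≈ £31175.362319.
Undoing the 48% increase: £31175.362319 ÷ 1.48 ≈ £21,064.43.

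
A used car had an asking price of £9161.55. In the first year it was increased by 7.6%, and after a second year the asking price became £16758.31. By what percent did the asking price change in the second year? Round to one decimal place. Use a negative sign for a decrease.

70.0%

After the first year: £9161.55 × 1.076 = £9857.8278.
Second-year multiplier: £16758.31 ÷ £9857.8278 ≈ 1.7.
That is a change of 70.0%.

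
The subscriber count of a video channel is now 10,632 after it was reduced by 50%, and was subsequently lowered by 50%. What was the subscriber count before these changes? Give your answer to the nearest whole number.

The overall multiplier applied was 0.5 × 0.5 = 0.25.
So the original subscriber count was 10,632 ÷ 0.25 = 42,528.

42,528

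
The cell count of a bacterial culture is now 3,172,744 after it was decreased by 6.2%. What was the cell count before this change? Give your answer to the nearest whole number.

The overall multiplier applied was 0.938.
So the original cell count was 3,172,744 ÷ 0.938 ≈ 3,382,456.

3,382,456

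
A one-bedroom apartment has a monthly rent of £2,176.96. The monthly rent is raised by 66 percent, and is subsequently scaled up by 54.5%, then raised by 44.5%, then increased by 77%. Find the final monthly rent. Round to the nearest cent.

Each change multiplies by a factor: 1.66 × 1.545 × 1.445 × 1.77 = 6.559604955.
£2,176.96 × 6.559604955 = £14279.9976028368 ≈ £14,280.00.

£14,280.00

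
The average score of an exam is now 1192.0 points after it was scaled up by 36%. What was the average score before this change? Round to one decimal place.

876.5 points

The overall multiplier applied was 1.36.
So the original average score was 1192.0 ÷ 1.36 ≈ 876.5 points.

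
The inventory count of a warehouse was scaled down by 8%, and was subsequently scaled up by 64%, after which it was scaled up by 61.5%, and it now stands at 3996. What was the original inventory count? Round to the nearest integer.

1640

Undoing the 61.5% increase: 3996 ÷ 1.615 ≈ 2474.303406.
Undoing the 64% increase: 2474.303406 ÷ 1.64 ≈ 1508.721589.
Undoing the 8% decrease: 1508.721589 ÷ 0.92 ≈ 1640.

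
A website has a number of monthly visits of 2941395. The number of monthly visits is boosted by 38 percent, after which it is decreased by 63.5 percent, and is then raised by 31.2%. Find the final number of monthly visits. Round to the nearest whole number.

Each change multiplies by a factor: 1.38 × 0.365 × 1.312 = 0.6608544.
2941395 × 0.6608544 = 1943833.827888 ≈ 1943834.

1943834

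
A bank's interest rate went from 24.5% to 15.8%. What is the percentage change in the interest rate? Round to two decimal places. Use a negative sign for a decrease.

-35.51%

The change is 15.8 − 24.5 = -8.7 percentage points.
Relative to the original 24.5%, that is -8.7 ÷ 24.5 ≈ -35.51%.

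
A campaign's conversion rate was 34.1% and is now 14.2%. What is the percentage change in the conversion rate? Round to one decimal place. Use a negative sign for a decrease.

The change is 14.2 − 34.1 = -19.9 percentage points.
Relative to the original 34.1%, that is -19.9 ÷ 34.1 ≈ -58.4%.

-58.4%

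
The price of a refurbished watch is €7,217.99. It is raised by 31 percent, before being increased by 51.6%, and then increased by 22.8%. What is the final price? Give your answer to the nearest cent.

Each change multiplies by a factor: 1.31 × 1.516 × 1.228 = 2.43875888.
€7,217.99 × 2.43875888 = €17602.9372082512 ≈ €17,602.94.

€17,602.94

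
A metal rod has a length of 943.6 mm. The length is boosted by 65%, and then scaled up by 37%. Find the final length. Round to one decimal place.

2133.0 mm

65% increase: 943.6 × 1.65 = 1556.94.
Apply the 37% increase: 1556.94 × 1.37 = 2133.0078 ≈ 2133.0.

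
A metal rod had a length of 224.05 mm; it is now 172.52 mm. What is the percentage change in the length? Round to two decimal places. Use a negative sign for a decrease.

-23.00%

Change: 172.52 − 224.05 = -51.53.
Relative to the original: -51.53 ÷ 224.05 ≈ -23.00%.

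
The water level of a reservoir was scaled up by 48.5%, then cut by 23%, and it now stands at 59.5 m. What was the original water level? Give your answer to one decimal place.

52.0 m

The overall multiplier applied was 1.485 × 0.77 = 1.14345.
So the original water level was 59.5 ÷ 1.14345 ≈ 52.0 m.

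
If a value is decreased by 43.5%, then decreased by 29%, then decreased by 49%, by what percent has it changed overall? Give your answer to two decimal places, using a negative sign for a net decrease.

-79.54%

A 43.5% decrease multiplies by 0.565.
Then a 29% decrease: 0.565 × 0.71 = 0.40115.
Then a 49% decrease: 0.40115 × 0.51 = 0.2045865.
Overall factor 0.2045865, i.e. -79.54%.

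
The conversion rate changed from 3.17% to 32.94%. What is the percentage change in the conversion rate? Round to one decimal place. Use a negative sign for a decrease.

The change is 32.94 − 3.17 = 29.77 percentage points.
Relative to the original 3.17%, that is 29.77 ÷ 3.17 ≈ 939.1%.

939.1%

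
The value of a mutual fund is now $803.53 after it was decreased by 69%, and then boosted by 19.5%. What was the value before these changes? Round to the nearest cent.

Undoing the 19.5% increase: $803.53 ÷ 1.195 ≈ $672.410042.
Undoing the 69% decrease: $672.410042 ÷ 0.31 ≈ $2,169.06.

$2,169.06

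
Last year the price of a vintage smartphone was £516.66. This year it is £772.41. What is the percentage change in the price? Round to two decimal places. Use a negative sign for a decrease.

49.50%

Change: £772.41 − £516.66 = £255.75.
Relative to the original: £255.75 ÷ £516.66 ≈ 49.50%.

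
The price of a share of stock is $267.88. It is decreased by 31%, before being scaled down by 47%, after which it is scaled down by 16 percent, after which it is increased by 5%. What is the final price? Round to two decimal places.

After the 31% decrease: $267.88 × 0.69 = $184.8372.
Apply the 47% decrease: $184.8372 × 0.53 = $97.963716.
16% decrease: $97.963716 × 0.84 = $82.28952144.
After the 5% increase: $82.28952144 × 1.05 = $86.403997512 ≈ $86.40.

$86.40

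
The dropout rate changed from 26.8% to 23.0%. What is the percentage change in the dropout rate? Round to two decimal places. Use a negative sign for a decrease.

The change is 23.0 − 26.8 = -3.8 percentage points.
Relative to the original 26.8%, that is -3.8 ÷ 26.8 ≈ -14.18%.

-14.18%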